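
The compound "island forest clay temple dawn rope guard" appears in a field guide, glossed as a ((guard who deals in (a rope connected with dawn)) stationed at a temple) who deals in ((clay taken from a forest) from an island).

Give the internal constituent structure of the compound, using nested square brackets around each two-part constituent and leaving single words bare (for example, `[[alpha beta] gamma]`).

[[island [forest clay]] [temple [[dawn rope] guard]]]

The outermost head in the paraphrase is "guard" (specifically "temple dawn rope guard"), modified by "island forest clay".
Inside "island forest clay": head "clay" (specifically "forest clay"), modifier "island".
Inside "forest clay": head "clay", modifier "forest".
Inside "temple dawn rope guard": head "guard" (specifically "dawn rope guard"), modifier "temple".
Inside "dawn rope guard": head "guard", modifier "dawn rope".
Inside "dawn rope": head "rope", modifier "dawn".
So the structure is [[island [forest clay]] [temple [[dawn rope] guard]]].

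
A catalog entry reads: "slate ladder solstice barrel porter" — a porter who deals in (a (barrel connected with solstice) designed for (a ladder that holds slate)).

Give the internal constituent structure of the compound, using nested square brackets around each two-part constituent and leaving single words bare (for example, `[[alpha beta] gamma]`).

[[[slate ladder] [solstice barrel]] porter]

Overall it is a kind of porter; the modifier is "slate ladder solstice barrel".
"slate ladder solstice barrel" → head "barrel" (specifically "solstice barrel"), modifier "slate ladder".
"slate ladder" → head "ladder", modifier "slate".
"solstice barrel" → head "barrel", modifier "solstice".
Putting it together: [[[slate ladder] [solstice barrel]] porter].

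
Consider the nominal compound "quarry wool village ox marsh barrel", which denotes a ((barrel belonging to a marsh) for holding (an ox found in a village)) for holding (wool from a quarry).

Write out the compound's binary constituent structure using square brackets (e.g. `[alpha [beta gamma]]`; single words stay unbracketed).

[[quarry wool] [[village ox] [marsh barrel]]]

Overall it is a kind of barrel (specifically "village ox marsh barrel"); the modifier is "quarry wool".
Inside "quarry wool": head "wool", modifier "quarry".
Inside "village ox marsh barrel": head "barrel" (specifically "marsh barrel"), modifier "village ox".
Inside "village ox": head "ox", modifier "village".
Inside "marsh barrel": head "barrel", modifier "marsh".
Assembled: [[quarry wool] [[village ox] [marsh barrel]]].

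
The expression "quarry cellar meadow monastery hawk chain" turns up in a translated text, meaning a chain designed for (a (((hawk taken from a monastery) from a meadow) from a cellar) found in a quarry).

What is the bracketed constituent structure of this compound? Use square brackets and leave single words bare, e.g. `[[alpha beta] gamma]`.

[[quarry [cellar [meadow [monastery hawk]]]] chain]

Whole compound: head "chain", modifier "quarry cellar meadow monastery hawk".
Inside "quarry cellar meadow monastery hawk": head "hawk" (specifically "cellar meadow monastery hawk"), modifier "quarry".
Inside "cellar meadow monastery hawk": head "hawk" (specifically "meadow monastery hawk"), modifier "cellar".
Inside "meadow monastery hawk": head "hawk" (specifically "monastery hawk"), modifier "meadow".
Inside "monastery hawk": head "hawk", modifier "monastery".
So the structure is [[quarry [cellar [meadow [monastery hawk]]]] chain].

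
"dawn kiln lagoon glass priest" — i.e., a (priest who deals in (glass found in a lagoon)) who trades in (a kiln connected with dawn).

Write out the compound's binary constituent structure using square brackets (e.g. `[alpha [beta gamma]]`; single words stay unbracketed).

The outermost head in the paraphrase is "priest" (specifically "lagoon glass priest"), modified by "dawn kiln".
"dawn kiln" → head "kiln", modifier "dawn".
"lagoon glass priest" → head "priest", modifier "lagoon glass".
"lagoon glass" → head "glass", modifier "lagoon".
Assembled: [[dawn kiln] [[lagoon glass] priest]].

[[dawn kiln] [[lagoon glass] priest]]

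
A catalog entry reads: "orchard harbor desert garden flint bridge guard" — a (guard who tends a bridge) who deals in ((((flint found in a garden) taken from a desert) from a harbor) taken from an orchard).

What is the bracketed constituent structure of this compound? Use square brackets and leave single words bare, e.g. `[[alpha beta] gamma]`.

Whole compound: head "guard" (specifically "bridge guard"), modifier "orchard harbor desert garden flint".
Within "orchard harbor desert garden flint", the head is "flint" (specifically "harbor desert garden flint") and the modifier is "orchard".
Within "harbor desert garden flint", the head is "flint" (specifically "desert garden flint") and the modifier is "harbor".
Within "desert garden flint", the head is "flint" (specifically "garden flint") and the modifier is "desert".
Within "garden flint", the head is "flint" and the modifier is "garden".
Within "bridge guard", the head is "guard" and the modifier is "bridge".
So the structure is [[orchard [harbor [desert [garden flint]]]] [bridge guard]].

[[orchard [harbor [desert [garden flint]]]] [bridge guard]]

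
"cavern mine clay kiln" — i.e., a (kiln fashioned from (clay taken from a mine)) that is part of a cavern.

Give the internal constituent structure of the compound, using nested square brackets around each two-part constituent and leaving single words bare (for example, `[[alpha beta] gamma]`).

The outermost head in the paraphrase is "kiln" (specifically "mine clay kiln"), modified by "cavern".
"mine clay kiln" → head "kiln", modifier "mine clay".
"mine clay" → head "clay", modifier "mine".
So the structure is [cavern [[mine clay] kiln]].

[cavern [[mine clay] kiln]]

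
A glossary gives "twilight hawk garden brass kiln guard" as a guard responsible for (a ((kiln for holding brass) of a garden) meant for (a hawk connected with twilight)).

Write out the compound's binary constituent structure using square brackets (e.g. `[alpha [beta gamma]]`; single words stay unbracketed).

Whole compound: head "guard", modifier "twilight hawk garden brass kiln".
Inside "twilight hawk garden brass kiln": head "kiln" (specifically "garden brass kiln"), modifier "twilight hawk".
Inside "twilight hawk": head "hawk", modifier "twilight".
Inside "garden brass kiln": head "kiln" (specifically "brass kiln"), modifier "garden".
Inside "brass kiln": head "kiln", modifier "brass".
So the structure is [[[twilight hawk] [garden [brass kiln]]] guard].

[[[twilight hawk] [garden [brass kiln]]] guard]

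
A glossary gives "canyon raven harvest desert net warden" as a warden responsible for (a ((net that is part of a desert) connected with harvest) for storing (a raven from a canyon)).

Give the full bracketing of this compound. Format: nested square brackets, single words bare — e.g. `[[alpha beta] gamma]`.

[[[canyon raven] [harvest [desert net]]] warden]

At the top level: head "warden"; modifier "canyon raven harvest desert net".
Inside "canyon raven harvest desert net": head "net" (specifically "harvest desert net"), modifier "canyon raven".
Inside "canyon raven": head "raven", modifier "canyon".
Inside "harvest desert net": head "net" (specifically "desert net"), modifier "harvest".
Inside "desert net": head "net", modifier "desert".
Assembled: [[[canyon raven] [harvest [desert net]]] warden].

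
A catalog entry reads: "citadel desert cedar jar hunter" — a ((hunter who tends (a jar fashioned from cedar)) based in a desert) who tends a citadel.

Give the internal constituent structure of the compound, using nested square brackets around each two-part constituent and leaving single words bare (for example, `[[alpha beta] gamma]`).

[citadel [desert [[cedar jar] hunter]]]

At the top level: head "hunter" (specifically "desert cedar jar hunter"); modifier "citadel".
Within "desert cedar jar hunter", the head is "hunter" (specifically "cedar jar hunter") and the modifier is "desert".
Within "cedar jar hunter", the head is "hunter" and the modifier is "cedar jar".
Within "cedar jar", the head is "jar" and the modifier is "cedar".
Putting it together: [citadel [desert [[cedar jar] hunter]]].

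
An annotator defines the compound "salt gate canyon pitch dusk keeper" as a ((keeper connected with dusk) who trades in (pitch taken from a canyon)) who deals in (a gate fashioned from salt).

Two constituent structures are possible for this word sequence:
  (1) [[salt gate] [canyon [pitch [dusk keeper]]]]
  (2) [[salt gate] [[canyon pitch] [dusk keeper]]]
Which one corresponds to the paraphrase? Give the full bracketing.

The paraphrase's head is the "keeper" part ("canyon pitch dusk keeper"); its modifier is "salt gate".
That top-level split, carried through the inner groups, gives [[salt gate] [[canyon pitch] [dusk keeper]]].

[[salt gate] [[canyon pitch] [dusk keeper]]]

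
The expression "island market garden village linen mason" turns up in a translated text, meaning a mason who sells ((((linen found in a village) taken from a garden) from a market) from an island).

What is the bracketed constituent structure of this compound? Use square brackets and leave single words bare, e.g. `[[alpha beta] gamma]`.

[[island [market [garden [village linen]]]] mason]

Overall it is a kind of mason; the modifier is "island market garden village linen".
Inside "island market garden village linen": head "linen" (specifically "market garden village linen"), modifier "island".
Inside "market garden village linen": head "linen" (specifically "garden village linen"), modifier "market".
Inside "garden village linen": head "linen" (specifically "village linen"), modifier "garden".
Inside "village linen": head "linen", modifier "village".
So the structure is [[island [market [garden [village linen]]]] mason].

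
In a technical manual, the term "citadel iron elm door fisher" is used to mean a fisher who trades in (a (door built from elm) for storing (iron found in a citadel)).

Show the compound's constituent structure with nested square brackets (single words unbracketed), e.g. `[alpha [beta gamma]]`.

[[[citadel iron] [elm door]] fisher]

The outermost head in the paraphrase is "fisher", modified by "citadel iron elm door".
"citadel iron elm door" → head "door" (specifically "elm door"), modifier "citadel iron".
"citadel iron" → head "iron", modifier "citadel".
"elm door" → head "door", modifier "elm".
Putting it together: [[[citadel iron] [elm door]] fisher].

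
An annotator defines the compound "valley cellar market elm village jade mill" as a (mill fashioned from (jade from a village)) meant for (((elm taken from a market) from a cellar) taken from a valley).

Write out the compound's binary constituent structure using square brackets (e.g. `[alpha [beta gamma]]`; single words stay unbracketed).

The outermost head in the paraphrase is "mill" (specifically "village jade mill"), modified by "valley cellar market elm".
"valley cellar market elm" → head "elm" (specifically "cellar market elm"), modifier "valley".
"cellar market elm" → head "elm" (specifically "market elm"), modifier "cellar".
"market elm" → head "elm", modifier "market".
"village jade mill" → head "mill", modifier "village jade".
"village jade" → head "jade", modifier "village".
Putting it together: [[valley [cellar [market elm]]] [[village jade] mill]].

[[valley [cellar [market elm]]] [[village jade] mill]]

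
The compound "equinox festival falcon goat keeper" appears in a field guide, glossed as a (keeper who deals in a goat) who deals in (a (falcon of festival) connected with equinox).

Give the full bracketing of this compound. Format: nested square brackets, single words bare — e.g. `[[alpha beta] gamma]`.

At the top level: head "keeper" (specifically "goat keeper"); modifier "equinox festival falcon".
Within "equinox festival falcon", the head is "falcon" (specifically "festival falcon") and the modifier is "equinox".
Within "festival falcon", the head is "falcon" and the modifier is "festival".
Within "goat keeper", the head is "keeper" and the modifier is "goat".
So the structure is [[equinox [festival falcon]] [goat keeper]].

[[equinox [festival falcon]] [goat keeper]]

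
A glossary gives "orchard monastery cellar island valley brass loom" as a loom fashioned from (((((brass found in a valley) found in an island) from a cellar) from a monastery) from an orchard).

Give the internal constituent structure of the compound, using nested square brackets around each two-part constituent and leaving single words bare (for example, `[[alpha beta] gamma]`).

[[orchard [monastery [cellar [island [valley brass]]]]] loom]

At the top level: head "loom"; modifier "orchard monastery cellar island valley brass".
Within "orchard monastery cellar island valley brass", the head is "brass" (specifically "monastery cellar island valley brass") and the modifier is "orchard".
Within "monastery cellar island valley brass", the head is "brass" (specifically "cellar island valley brass") and the modifier is "monastery".
Within "cellar island valley brass", the head is "brass" (specifically "island valley brass") and the modifier is "cellar".
Within "island valley brass", the head is "brass" (specifically "valley brass") and the modifier is "island".
Within "valley brass", the head is "brass" and the modifier is "valley".
Assembled: [[orchard [monastery [cellar [island [valley brass]]]]] loom].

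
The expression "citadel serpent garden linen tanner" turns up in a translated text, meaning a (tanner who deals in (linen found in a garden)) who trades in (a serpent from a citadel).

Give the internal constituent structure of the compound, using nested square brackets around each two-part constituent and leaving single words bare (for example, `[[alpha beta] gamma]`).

[[citadel serpent] [[garden linen] tanner]]

Whole compound: head "tanner" (specifically "garden linen tanner"), modifier "citadel serpent".
Inside "citadel serpent": head "serpent", modifier "citadel".
Inside "garden linen tanner": head "tanner", modifier "garden linen".
Inside "garden linen": head "linen", modifier "garden".
Putting it together: [[citadel serpent] [[garden linen] tanner]].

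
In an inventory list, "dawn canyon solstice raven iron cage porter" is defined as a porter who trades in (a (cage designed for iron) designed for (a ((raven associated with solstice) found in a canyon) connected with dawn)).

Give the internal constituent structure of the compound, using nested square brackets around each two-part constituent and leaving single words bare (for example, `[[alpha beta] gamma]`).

[[[dawn [canyon [solstice raven]]] [iron cage]] porter]

The outermost head in the paraphrase is "porter", modified by "dawn canyon solstice raven iron cage".
Within "dawn canyon solstice raven iron cage", the head is "cage" (specifically "iron cage") and the modifier is "dawn canyon solstice raven".
Within "dawn canyon solstice raven", the head is "raven" (specifically "canyon solstice raven") and the modifier is "dawn".
Within "canyon solstice raven", the head is "raven" (specifically "solstice raven") and the modifier is "canyon".
Within "solstice raven", the head is "raven" and the modifier is "solstice".
Within "iron cage", the head is "cage" and the modifier is "iron".
Assembled: [[[dawn [canyon [solstice raven]]] [iron cage]] porter].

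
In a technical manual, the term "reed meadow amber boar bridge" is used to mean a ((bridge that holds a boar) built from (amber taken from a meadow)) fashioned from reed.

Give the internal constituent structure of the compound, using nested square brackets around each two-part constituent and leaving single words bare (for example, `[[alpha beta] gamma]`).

[reed [[meadow amber] [boar bridge]]]

The outermost head in the paraphrase is "bridge" (specifically "meadow amber boar bridge"), modified by "reed".
Within "meadow amber boar bridge", the head is "bridge" (specifically "boar bridge") and the modifier is "meadow amber".
Within "meadow amber", the head is "amber" and the modifier is "meadow".
Within "boar bridge", the head is "bridge" and the modifier is "boar".
Assembled: [reed [[meadow amber] [boar bridge]]].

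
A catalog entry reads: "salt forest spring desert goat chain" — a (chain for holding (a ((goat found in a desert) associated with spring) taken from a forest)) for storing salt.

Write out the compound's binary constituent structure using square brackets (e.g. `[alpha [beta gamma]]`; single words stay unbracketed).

[salt [[forest [spring [desert goat]]] chain]]

Overall it is a kind of chain (specifically "forest spring desert goat chain"); the modifier is "salt".
"forest spring desert goat chain" → head "chain", modifier "forest spring desert goat".
"forest spring desert goat" → head "goat" (specifically "spring desert goat"), modifier "forest".
"spring desert goat" → head "goat" (specifically "desert goat"), modifier "spring".
"desert goat" → head "goat", modifier "desert".
So the structure is [salt [[forest [spring [desert goat]]] chain]].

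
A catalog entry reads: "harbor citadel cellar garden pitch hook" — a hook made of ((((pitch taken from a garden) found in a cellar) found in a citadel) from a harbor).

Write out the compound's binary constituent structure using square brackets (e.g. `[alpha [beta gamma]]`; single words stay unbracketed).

[[harbor [citadel [cellar [garden pitch]]]] hook]

Whole compound: head "hook", modifier "harbor citadel cellar garden pitch".
Inside "harbor citadel cellar garden pitch": head "pitch" (specifically "citadel cellar garden pitch"), modifier "harbor".
Inside "citadel cellar garden pitch": head "pitch" (specifically "cellar garden pitch"), modifier "citadel".
Inside "cellar garden pitch": head "pitch" (specifically "garden pitch"), modifier "cellar".
Inside "garden pitch": head "pitch", modifier "garden".
Assembled: [[harbor [citadel [cellar [garden pitch]]]] hook].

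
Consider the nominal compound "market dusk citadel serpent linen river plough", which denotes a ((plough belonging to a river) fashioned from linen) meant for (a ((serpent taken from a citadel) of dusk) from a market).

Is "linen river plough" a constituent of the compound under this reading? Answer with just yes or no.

The paraphrase groups the words so that "linen river plough" is one unit: it corresponds to a single parenthesized sub-phrase.
The full structure is [[market [dusk [citadel serpent]]] [linen [river plough]]], in which [linen river plough] is a constituent.

yes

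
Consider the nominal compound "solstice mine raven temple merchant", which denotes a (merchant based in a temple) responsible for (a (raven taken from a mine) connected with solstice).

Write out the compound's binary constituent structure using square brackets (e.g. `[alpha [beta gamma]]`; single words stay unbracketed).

[[solstice [mine raven]] [temple merchant]]

The outermost head in the paraphrase is "merchant" (specifically "temple merchant"), modified by "solstice mine raven".
Within "solstice mine raven", the head is "raven" (specifically "mine raven") and the modifier is "solstice".
Within "mine raven", the head is "raven" and the modifier is "mine".
Within "temple merchant", the head is "merchant" and the modifier is "temple".
So the structure is [[solstice [mine raven]] [temple merchant]].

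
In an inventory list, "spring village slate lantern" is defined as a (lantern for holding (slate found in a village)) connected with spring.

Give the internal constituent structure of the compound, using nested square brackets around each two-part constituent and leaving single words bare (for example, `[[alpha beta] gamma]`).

[spring [[village slate] lantern]]

At the top level: head "lantern" (specifically "village slate lantern"); modifier "spring".
Inside "village slate lantern": head "lantern", modifier "village slate".
Inside "village slate": head "slate", modifier "village".
So the structure is [spring [[village slate] lantern]].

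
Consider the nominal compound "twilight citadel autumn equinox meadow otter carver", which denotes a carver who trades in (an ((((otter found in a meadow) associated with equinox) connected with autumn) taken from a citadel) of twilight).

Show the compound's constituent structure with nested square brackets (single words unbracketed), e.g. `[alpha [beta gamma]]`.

Overall it is a kind of carver; the modifier is "twilight citadel autumn equinox meadow otter".
Within "twilight citadel autumn equinox meadow otter", the head is "otter" (specifically "citadel autumn equinox meadow otter") and the modifier is "twilight".
Within "citadel autumn equinox meadow otter", the head is "otter" (specifically "autumn equinox meadow otter") and the modifier is "citadel".
Within "autumn equinox meadow otter", the head is "otter" (specifically "equinox meadow otter") and the modifier is "autumn".
Within "equinox meadow otter", the head is "otter" (specifically "meadow otter") and the modifier is "equinox".
Within "meadow otter", the head is "otter" and the modifier is "meadow".
So the structure is [[twilight [citadel [autumn [equinox [meadow otter]]]]] carver].

[[twilight [citadel [autumn [equinox [meadow otter]]]]] carver]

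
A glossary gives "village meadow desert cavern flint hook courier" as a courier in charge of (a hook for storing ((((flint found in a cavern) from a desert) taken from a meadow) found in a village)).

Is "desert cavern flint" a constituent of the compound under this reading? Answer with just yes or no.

yes

The paraphrase groups the words so that "desert cavern flint" is one unit: it corresponds to a single parenthesized sub-phrase.
The full structure is [[[village [meadow [desert [cavern flint]]]] hook] courier], in which [desert cavern flint] is a constituent.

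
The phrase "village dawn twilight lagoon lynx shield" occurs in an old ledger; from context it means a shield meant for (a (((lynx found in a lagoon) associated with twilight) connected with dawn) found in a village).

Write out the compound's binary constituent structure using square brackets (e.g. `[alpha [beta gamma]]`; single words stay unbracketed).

[[village [dawn [twilight [lagoon lynx]]]] shield]

Whole compound: head "shield", modifier "village dawn twilight lagoon lynx".
Inside "village dawn twilight lagoon lynx": head "lynx" (specifically "dawn twilight lagoon lynx"), modifier "village".
Inside "dawn twilight lagoon lynx": head "lynx" (specifically "twilight lagoon lynx"), modifier "dawn".
Inside "twilight lagoon lynx": head "lynx" (specifically "lagoon lynx"), modifier "twilight".
Inside "lagoon lynx": head "lynx", modifier "lagoon".
So the structure is [[village [dawn [twilight [lagoon lynx]]]] shield].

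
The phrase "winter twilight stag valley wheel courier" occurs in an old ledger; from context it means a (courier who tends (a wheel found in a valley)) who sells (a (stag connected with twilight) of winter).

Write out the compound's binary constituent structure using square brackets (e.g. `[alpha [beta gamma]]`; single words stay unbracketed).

At the top level: head "courier" (specifically "valley wheel courier"); modifier "winter twilight stag".
Within "winter twilight stag", the head is "stag" (specifically "twilight stag") and the modifier is "winter".
Within "twilight stag", the head is "stag" and the modifier is "twilight".
Within "valley wheel courier", the head is "courier" and the modifier is "valley wheel".
Within "valley wheel", the head is "wheel" and the modifier is "valley".
Assembled: [[winter [twilight stag]] [[valley wheel] courier]].

[[winter [twilight stag]] [[valley wheel] courier]]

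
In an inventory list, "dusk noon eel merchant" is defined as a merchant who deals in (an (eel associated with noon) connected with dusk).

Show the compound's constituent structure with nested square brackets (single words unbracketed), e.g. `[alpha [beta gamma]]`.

Whole compound: head "merchant", modifier "dusk noon eel".
Inside "dusk noon eel": head "eel" (specifically "noon eel"), modifier "dusk".
Inside "noon eel": head "eel", modifier "noon".
So the structure is [[dusk [noon eel]] merchant].

[[dusk [noon eel]] merchant]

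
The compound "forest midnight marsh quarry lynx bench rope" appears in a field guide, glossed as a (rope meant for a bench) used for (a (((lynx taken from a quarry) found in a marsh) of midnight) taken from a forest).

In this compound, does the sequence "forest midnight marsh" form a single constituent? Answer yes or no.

The top-level split is [forest midnight marsh quarry lynx] [bench rope]; the full structure is [[forest [midnight [marsh [quarry lynx]]]] [bench rope]].
"forest midnight marsh" straddles a constituent boundary, so it is not a single unit.

no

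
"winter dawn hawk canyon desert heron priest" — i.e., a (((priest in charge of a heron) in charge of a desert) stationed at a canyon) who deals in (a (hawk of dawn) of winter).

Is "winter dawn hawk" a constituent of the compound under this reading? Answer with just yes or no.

The paraphrase groups the words so that "winter dawn hawk" is one unit: it corresponds to a single parenthesized sub-phrase.
The full structure is [[winter [dawn hawk]] [canyon [desert [heron priest]]]], in which [winter dawn hawk] is a constituent.

yes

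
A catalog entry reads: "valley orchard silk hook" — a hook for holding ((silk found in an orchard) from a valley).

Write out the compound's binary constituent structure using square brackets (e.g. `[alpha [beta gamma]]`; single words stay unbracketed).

[[valley [orchard silk]] hook]

The outermost head in the paraphrase is "hook", modified by "valley orchard silk".
Inside "valley orchard silk": head "silk" (specifically "orchard silk"), modifier "valley".
Inside "orchard silk": head "silk", modifier "orchard".
Assembled: [[valley [orchard silk]] hook].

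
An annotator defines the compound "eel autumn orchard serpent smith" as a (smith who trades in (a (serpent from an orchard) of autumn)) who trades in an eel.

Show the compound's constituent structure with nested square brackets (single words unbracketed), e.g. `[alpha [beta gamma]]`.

[eel [[autumn [orchard serpent]] smith]]

The outermost head in the paraphrase is "smith" (specifically "autumn orchard serpent smith"), modified by "eel".
Inside "autumn orchard serpent smith": head "smith", modifier "autumn orchard serpent".
Inside "autumn orchard serpent": head "serpent" (specifically "orchard serpent"), modifier "autumn".
Inside "orchard serpent": head "serpent", modifier "orchard".
Putting it together: [eel [[autumn [orchard serpent]] smith]].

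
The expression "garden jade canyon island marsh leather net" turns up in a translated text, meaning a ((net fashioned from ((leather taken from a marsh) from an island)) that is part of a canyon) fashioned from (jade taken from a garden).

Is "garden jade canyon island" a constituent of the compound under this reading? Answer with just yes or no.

no

The top-level split is [garden jade] [canyon island marsh leather net]; the full structure is [[garden jade] [canyon [[island [marsh leather]] net]]].
"garden jade canyon island" straddles a constituent boundary, so it is not a single unit.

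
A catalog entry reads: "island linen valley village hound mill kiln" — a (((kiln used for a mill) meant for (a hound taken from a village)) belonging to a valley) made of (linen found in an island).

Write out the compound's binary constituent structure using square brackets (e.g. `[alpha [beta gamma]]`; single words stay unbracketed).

At the top level: head "kiln" (specifically "valley village hound mill kiln"); modifier "island linen".
Inside "island linen": head "linen", modifier "island".
Inside "valley village hound mill kiln": head "kiln" (specifically "village hound mill kiln"), modifier "valley".
Inside "village hound mill kiln": head "kiln" (specifically "mill kiln"), modifier "village hound".
Inside "village hound": head "hound", modifier "village".
Inside "mill kiln": head "kiln", modifier "mill".
Assembled: [[island linen] [valley [[village hound] [mill kiln]]]].

[[island linen] [valley [[village hound] [mill kiln]]]]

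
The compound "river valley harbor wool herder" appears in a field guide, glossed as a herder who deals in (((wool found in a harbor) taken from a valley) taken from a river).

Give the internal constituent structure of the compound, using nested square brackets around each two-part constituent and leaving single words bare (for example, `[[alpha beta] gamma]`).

Whole compound: head "herder", modifier "river valley harbor wool".
"river valley harbor wool" → head "wool" (specifically "valley harbor wool"), modifier "river".
"valley harbor wool" → head "wool" (specifically "harbor wool"), modifier "valley".
"harbor wool" → head "wool", modifier "harbor".
Putting it together: [[river [valley [harbor wool]]] herder].

[[river [valley [harbor wool]]] herder]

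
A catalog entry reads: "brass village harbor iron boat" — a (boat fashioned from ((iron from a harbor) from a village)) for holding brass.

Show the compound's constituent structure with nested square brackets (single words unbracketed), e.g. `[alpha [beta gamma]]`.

[brass [[village [harbor iron]] boat]]

Overall it is a kind of boat (specifically "village harbor iron boat"); the modifier is "brass".
Inside "village harbor iron boat": head "boat", modifier "village harbor iron".
Inside "village harbor iron": head "iron" (specifically "harbor iron"), modifier "village".
Inside "harbor iron": head "iron", modifier "harbor".
Assembled: [brass [[village [harbor iron]] boat]].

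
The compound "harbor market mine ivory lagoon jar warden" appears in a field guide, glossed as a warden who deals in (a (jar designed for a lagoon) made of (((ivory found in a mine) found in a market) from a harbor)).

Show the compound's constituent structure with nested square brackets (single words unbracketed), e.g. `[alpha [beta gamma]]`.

Whole compound: head "warden", modifier "harbor market mine ivory lagoon jar".
Within "harbor market mine ivory lagoon jar", the head is "jar" (specifically "lagoon jar") and the modifier is "harbor market mine ivory".
Within "harbor market mine ivory", the head is "ivory" (specifically "market mine ivory") and the modifier is "harbor".
Within "market mine ivory", the head is "ivory" (specifically "mine ivory") and the modifier is "market".
Within "mine ivory", the head is "ivory" and the modifier is "mine".
Within "lagoon jar", the head is "jar" and the modifier is "lagoon".
Assembled: [[[harbor [market [mine ivory]]] [lagoon jar]] warden].

[[[harbor [market [mine ivory]]] [lagoon jar]] warden]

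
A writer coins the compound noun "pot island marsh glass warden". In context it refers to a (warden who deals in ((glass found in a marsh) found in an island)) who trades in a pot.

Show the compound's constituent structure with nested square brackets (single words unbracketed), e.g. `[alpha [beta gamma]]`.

Overall it is a kind of warden (specifically "island marsh glass warden"); the modifier is "pot".
Inside "island marsh glass warden": head "warden", modifier "island marsh glass".
Inside "island marsh glass": head "glass" (specifically "marsh glass"), modifier "island".
Inside "marsh glass": head "glass", modifier "marsh".
So the structure is [pot [[island [marsh glass]] warden]].

[pot [[island [marsh glass]] warden]]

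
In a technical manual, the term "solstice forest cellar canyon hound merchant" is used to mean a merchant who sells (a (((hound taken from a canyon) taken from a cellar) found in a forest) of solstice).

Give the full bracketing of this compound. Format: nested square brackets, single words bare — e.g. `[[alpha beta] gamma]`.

At the top level: head "merchant"; modifier "solstice forest cellar canyon hound".
"solstice forest cellar canyon hound" → head "hound" (specifically "forest cellar canyon hound"), modifier "solstice".
"forest cellar canyon hound" → head "hound" (specifically "cellar canyon hound"), modifier "forest".
"cellar canyon hound" → head "hound" (specifically "canyon hound"), modifier "cellar".
"canyon hound" → head "hound", modifier "canyon".
Putting it together: [[solstice [forest [cellar [canyon hound]]]] merchant].

[[solstice [forest [cellar [canyon hound]]]] merchant]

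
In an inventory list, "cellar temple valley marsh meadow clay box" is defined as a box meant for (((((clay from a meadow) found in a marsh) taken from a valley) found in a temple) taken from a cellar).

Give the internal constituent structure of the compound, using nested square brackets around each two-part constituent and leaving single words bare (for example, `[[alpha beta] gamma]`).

The outermost head in the paraphrase is "box", modified by "cellar temple valley marsh meadow clay".
Inside "cellar temple valley marsh meadow clay": head "clay" (specifically "temple valley marsh meadow clay"), modifier "cellar".
Inside "temple valley marsh meadow clay": head "clay" (specifically "valley marsh meadow clay"), modifier "temple".
Inside "valley marsh meadow clay": head "clay" (specifically "marsh meadow clay"), modifier "valley".
Inside "marsh meadow clay": head "clay" (specifically "meadow clay"), modifier "marsh".
Inside "meadow clay": head "clay", modifier "meadow".
Assembled: [[cellar [temple [valley [marsh [meadow clay]]]]] box].

[[cellar [temple [valley [marsh [meadow clay]]]]] box]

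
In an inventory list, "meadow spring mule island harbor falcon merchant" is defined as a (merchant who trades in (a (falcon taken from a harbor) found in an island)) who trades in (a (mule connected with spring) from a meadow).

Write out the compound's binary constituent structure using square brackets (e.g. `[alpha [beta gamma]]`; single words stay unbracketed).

Whole compound: head "merchant" (specifically "island harbor falcon merchant"), modifier "meadow spring mule".
Inside "meadow spring mule": head "mule" (specifically "spring mule"), modifier "meadow".
Inside "spring mule": head "mule", modifier "spring".
Inside "island harbor falcon merchant": head "merchant", modifier "island harbor falcon".
Inside "island harbor falcon": head "falcon" (specifically "harbor falcon"), modifier "island".
Inside "harbor falcon": head "falcon", modifier "harbor".
Assembled: [[meadow [spring mule]] [[island [harbor falcon]] merchant]].

[[meadow [spring mule]] [[island [harbor falcon]] merchant]]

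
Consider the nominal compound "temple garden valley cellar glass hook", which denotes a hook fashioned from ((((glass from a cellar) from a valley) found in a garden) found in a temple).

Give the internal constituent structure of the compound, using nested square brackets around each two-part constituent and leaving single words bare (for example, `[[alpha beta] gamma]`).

[[temple [garden [valley [cellar glass]]]] hook]

At the top level: head "hook"; modifier "temple garden valley cellar glass".
Within "temple garden valley cellar glass", the head is "glass" (specifically "garden valley cellar glass") and the modifier is "temple".
Within "garden valley cellar glass", the head is "glass" (specifically "valley cellar glass") and the modifier is "garden".
Within "valley cellar glass", the head is "glass" (specifically "cellar glass") and the modifier is "valley".
Within "cellar glass", the head is "glass" and the modifier is "cellar".
So the structure is [[temple [garden [valley [cellar glass]]]] hook].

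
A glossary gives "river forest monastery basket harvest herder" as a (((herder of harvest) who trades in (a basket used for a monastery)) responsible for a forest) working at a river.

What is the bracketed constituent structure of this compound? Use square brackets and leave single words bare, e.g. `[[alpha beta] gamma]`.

Overall it is a kind of herder (specifically "forest monastery basket harvest herder"); the modifier is "river".
"forest monastery basket harvest herder" → head "herder" (specifically "monastery basket harvest herder"), modifier "forest".
"monastery basket harvest herder" → head "herder" (specifically "harvest herder"), modifier "monastery basket".
"monastery basket" → head "basket", modifier "monastery".
"harvest herder" → head "herder", modifier "harvest".
So the structure is [river [forest [[monastery basket] [harvest herder]]]].

[river [forest [[monastery basket] [harvest herder]]]]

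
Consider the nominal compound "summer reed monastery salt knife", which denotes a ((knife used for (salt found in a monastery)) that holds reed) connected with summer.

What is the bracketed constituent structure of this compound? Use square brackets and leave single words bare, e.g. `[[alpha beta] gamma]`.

Overall it is a kind of knife (specifically "reed monastery salt knife"); the modifier is "summer".
Within "reed monastery salt knife", the head is "knife" (specifically "monastery salt knife") and the modifier is "reed".
Within "monastery salt knife", the head is "knife" and the modifier is "monastery salt".
Within "monastery salt", the head is "salt" and the modifier is "monastery".
Assembled: [summer [reed [[monastery salt] knife]]].

[summer [reed [[monastery salt] knife]]]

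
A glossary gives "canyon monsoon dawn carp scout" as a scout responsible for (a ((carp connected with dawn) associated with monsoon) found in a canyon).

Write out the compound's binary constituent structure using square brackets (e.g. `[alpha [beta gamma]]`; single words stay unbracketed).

Overall it is a kind of scout; the modifier is "canyon monsoon dawn carp".
"canyon monsoon dawn carp" → head "carp" (specifically "monsoon dawn carp"), modifier "canyon".
"monsoon dawn carp" → head "carp" (specifically "dawn carp"), modifier "monsoon".
"dawn carp" → head "carp", modifier "dawn".
Assembled: [[canyon [monsoon [dawn carp]]] scout].

[[canyon [monsoon [dawn carp]]] scout]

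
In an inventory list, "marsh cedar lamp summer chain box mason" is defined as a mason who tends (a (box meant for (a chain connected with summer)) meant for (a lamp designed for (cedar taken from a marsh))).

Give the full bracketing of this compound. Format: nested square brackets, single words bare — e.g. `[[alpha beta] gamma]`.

[[[[marsh cedar] lamp] [[summer chain] box]] mason]

Overall it is a kind of mason; the modifier is "marsh cedar lamp summer chain box".
Within "marsh cedar lamp summer chain box", the head is "box" (specifically "summer chain box") and the modifier is "marsh cedar lamp".
Within "marsh cedar lamp", the head is "lamp" and the modifier is "marsh cedar".
Within "marsh cedar", the head is "cedar" and the modifier is "marsh".
Within "summer chain box", the head is "box" and the modifier is "summer chain".
Within "summer chain", the head is "chain" and the modifier is "summer".
Assembled: [[[[marsh cedar] lamp] [[summer chain] box]] mason].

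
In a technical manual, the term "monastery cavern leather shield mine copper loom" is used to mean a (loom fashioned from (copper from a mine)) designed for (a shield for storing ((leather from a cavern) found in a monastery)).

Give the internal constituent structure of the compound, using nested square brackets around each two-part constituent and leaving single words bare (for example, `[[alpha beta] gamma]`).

Whole compound: head "loom" (specifically "mine copper loom"), modifier "monastery cavern leather shield".
Within "monastery cavern leather shield", the head is "shield" and the modifier is "monastery cavern leather".
Within "monastery cavern leather", the head is "leather" (specifically "cavern leather") and the modifier is "monastery".
Within "cavern leather", the head is "leather" and the modifier is "cavern".
Within "mine copper loom", the head is "loom" and the modifier is "mine copper".
Within "mine copper", the head is "copper" and the modifier is "mine".
Putting it together: [[[monastery [cavern leather]] shield] [[mine copper] loom]].

[[[monastery [cavern leather]] shield] [[mine copper] loom]]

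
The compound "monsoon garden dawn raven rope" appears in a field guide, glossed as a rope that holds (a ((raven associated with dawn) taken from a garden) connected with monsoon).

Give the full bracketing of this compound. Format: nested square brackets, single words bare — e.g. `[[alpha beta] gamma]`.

Whole compound: head "rope", modifier "monsoon garden dawn raven".
Inside "monsoon garden dawn raven": head "raven" (specifically "garden dawn raven"), modifier "monsoon".
Inside "garden dawn raven": head "raven" (specifically "dawn raven"), modifier "garden".
Inside "dawn raven": head "raven", modifier "dawn".
So the structure is [[monsoon [garden [dawn raven]]] rope].

[[monsoon [garden [dawn raven]]] rope]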